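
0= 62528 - 62528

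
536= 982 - 446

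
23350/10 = 2335 = 2335.00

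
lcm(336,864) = 6048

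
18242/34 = 9121/17 = 536.53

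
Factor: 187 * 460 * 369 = 2^2 *3^2*5^1*11^1*17^1 * 23^1  *41^1 = 31741380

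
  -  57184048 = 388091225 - 445275273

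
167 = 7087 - 6920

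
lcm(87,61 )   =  5307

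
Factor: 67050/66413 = 2^1 * 3^2*5^2 * 149^1*66413^( - 1)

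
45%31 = 14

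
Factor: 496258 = 2^1 * 7^1 * 35447^1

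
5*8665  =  43325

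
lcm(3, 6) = 6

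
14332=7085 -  - 7247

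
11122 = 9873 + 1249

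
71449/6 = 11908 + 1/6 = 11908.17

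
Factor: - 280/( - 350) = 4/5 = 2^2*5^( - 1 )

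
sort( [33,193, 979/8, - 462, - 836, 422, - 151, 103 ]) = [ - 836, - 462,-151, 33,103,979/8,193, 422]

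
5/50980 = 1/10196 = 0.00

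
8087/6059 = 1+2028/6059= 1.33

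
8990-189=8801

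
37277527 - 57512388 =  - 20234861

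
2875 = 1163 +1712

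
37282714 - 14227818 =23054896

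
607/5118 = 607/5118 = 0.12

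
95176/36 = 23794/9 = 2643.78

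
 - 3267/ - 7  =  3267/7= 466.71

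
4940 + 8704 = 13644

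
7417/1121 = 7417/1121 = 6.62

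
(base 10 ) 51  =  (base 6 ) 123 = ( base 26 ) 1p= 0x33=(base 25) 21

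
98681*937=92464097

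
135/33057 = 15/3673 = 0.00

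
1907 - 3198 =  - 1291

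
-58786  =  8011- 66797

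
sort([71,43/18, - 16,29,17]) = [ - 16,43/18,17,  29, 71] 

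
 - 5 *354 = -1770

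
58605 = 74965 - 16360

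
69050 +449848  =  518898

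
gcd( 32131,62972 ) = 1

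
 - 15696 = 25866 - 41562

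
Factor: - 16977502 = -2^1*8488751^1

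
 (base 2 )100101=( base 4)211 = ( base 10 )37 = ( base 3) 1101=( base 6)101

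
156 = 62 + 94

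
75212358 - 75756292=-543934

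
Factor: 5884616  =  2^3*811^1*907^1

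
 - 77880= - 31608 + -46272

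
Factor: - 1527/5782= - 2^(-1)*3^1*7^( - 2 )*59^( - 1)*509^1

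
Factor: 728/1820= 2/5 = 2^1*5^( - 1)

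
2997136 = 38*78872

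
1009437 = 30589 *33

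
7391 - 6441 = 950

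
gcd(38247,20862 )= 3477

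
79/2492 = 79/2492 = 0.03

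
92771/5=18554 +1/5 = 18554.20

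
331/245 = 331/245 = 1.35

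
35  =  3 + 32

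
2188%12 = 4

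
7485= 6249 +1236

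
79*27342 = 2160018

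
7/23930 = 7/23930 = 0.00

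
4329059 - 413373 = 3915686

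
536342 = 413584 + 122758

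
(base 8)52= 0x2a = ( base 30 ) 1C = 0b101010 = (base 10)42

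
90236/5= 18047 + 1/5=18047.20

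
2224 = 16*139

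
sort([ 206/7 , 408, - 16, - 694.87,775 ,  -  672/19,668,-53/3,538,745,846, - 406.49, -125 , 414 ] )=[ - 694.87,-406.49, - 125, - 672/19,-53/3, - 16, 206/7,408, 414  ,  538,  668, 745,775,846]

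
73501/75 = 980 + 1/75 = 980.01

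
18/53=18/53 = 0.34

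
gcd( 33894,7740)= 18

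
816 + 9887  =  10703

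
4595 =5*919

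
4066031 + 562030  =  4628061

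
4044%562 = 110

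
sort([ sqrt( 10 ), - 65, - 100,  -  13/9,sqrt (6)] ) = [ - 100, - 65, - 13/9,sqrt( 6),  sqrt( 10) ]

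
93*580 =53940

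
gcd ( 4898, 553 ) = 79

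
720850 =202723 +518127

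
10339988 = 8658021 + 1681967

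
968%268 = 164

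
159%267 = 159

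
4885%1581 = 142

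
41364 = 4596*9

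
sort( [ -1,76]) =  [ - 1, 76]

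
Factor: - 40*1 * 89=  -  2^3*5^1 *89^1 = - 3560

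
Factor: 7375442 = 2^1*269^1 * 13709^1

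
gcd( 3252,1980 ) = 12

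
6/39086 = 3/19543=0.00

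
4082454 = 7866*519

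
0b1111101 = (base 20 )65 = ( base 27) 4h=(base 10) 125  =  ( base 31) 41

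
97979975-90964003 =7015972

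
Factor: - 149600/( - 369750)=2^4*3^( - 1) * 5^( - 1 )*11^1*29^( - 1)  =  176/435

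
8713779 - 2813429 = 5900350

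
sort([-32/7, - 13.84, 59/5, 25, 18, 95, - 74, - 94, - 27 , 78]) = [ - 94, - 74, - 27, - 13.84,  -  32/7,59/5, 18, 25, 78, 95]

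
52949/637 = 4073/49 =83.12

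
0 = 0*99148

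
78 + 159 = 237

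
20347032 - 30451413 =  - 10104381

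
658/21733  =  658/21733  =  0.03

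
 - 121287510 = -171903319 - -50615809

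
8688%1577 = 803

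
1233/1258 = 1233/1258 = 0.98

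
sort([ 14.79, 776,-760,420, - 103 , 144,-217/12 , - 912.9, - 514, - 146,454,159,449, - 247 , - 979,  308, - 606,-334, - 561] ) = [ - 979,-912.9,-760, -606, - 561,  -  514,-334 , - 247,-146, -103, - 217/12,14.79, 144,159 , 308,420,449,454,776 ] 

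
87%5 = 2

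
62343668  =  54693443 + 7650225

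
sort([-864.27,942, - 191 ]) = [  -  864.27, - 191, 942]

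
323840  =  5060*64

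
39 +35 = 74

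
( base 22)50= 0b1101110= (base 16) 6e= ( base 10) 110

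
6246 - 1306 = 4940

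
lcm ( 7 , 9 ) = 63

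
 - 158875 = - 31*5125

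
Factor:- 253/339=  - 3^(  -  1) * 11^1*23^1 * 113^( - 1)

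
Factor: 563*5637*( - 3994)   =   - 12675482214 = - 2^1*3^1*563^1*1879^1*1997^1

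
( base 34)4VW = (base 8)13116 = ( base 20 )e5a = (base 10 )5710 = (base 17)12CF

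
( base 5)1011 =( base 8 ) 203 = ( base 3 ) 11212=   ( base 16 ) 83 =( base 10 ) 131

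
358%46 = 36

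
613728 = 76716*8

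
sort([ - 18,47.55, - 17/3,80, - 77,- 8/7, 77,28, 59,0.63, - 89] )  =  [ - 89,-77, - 18, - 17/3,-8/7,0.63 , 28, 47.55, 59, 77, 80] 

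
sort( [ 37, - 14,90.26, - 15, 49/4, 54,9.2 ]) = [- 15, - 14, 9.2,  49/4, 37,  54,90.26]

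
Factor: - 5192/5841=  - 2^3*3^( - 2) = - 8/9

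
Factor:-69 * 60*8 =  - 2^5 * 3^2*5^1 *23^1  =  -33120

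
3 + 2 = 5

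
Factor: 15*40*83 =2^3 * 3^1*5^2*83^1=49800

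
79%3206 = 79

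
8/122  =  4/61 = 0.07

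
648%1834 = 648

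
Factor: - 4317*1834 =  - 7917378 = - 2^1*3^1*7^1*131^1*1439^1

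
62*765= 47430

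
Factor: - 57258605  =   - 5^1*2351^1*4871^1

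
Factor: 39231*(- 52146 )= - 2^1*3^5*1453^1*2897^1 = - 2045739726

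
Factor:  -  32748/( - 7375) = 2^2*3^1*5^( - 3 )*59^( - 1)*2729^1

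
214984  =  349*616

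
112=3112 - 3000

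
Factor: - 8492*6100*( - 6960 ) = 360536352000 =2^8*3^1*5^3*11^1*29^1*61^1 * 193^1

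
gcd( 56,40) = 8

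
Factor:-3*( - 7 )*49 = 1029= 3^1*7^3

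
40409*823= 33256607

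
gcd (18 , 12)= 6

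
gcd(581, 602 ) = 7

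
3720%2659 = 1061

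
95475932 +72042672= 167518604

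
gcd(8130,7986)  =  6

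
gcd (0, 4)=4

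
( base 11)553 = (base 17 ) 250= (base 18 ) 20F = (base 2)1010010111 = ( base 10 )663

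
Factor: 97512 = 2^3*3^1*17^1*239^1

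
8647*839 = 7254833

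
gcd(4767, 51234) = 3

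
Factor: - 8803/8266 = - 2^( - 1)* 4133^(-1)*8803^1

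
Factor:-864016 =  - 2^4*54001^1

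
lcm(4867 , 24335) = 24335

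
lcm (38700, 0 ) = 0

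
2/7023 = 2/7023 = 0.00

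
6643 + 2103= 8746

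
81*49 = 3969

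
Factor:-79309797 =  -3^1*7^1* 617^1*6121^1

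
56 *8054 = 451024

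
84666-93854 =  - 9188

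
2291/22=104+3/22 = 104.14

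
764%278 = 208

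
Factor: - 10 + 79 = 3^1 *23^1  =  69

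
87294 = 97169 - 9875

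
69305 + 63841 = 133146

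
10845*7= 75915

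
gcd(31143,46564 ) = 7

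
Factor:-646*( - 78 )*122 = 6147336 = 2^3*3^1*13^1*17^1*19^1*61^1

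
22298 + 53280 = 75578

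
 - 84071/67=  - 1255 + 14/67   =  - 1254.79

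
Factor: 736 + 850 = 2^1*13^1*61^1 = 1586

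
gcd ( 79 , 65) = 1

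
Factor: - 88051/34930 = -2^( - 1 )*5^ ( - 1 )*7^( - 1)*191^1*461^1 * 499^( - 1 )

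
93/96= 31/32 = 0.97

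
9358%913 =228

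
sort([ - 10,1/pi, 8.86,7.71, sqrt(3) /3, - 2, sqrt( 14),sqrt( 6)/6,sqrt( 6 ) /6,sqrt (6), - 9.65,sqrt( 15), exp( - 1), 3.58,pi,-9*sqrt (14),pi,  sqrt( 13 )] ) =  [ - 9*sqrt(14), - 10,-9.65, - 2,1/pi,exp( - 1), sqrt( 6) /6,sqrt(6) /6, sqrt(3)/3 , sqrt( 6),pi, pi,3.58, sqrt ( 13), sqrt( 14 ),sqrt( 15 ),7.71,8.86]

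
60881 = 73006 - 12125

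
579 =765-186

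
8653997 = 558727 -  - 8095270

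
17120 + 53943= 71063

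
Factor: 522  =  2^1*3^2*29^1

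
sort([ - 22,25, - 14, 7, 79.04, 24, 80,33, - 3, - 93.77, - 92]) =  [ - 93.77, -92 , - 22, - 14, - 3,7,24,25,33, 79.04,80]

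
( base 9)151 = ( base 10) 127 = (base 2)1111111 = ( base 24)57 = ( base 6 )331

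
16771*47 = 788237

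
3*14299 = 42897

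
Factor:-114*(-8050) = 2^2*3^1 * 5^2*7^1*19^1 * 23^1 = 917700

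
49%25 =24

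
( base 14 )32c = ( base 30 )ks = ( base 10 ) 628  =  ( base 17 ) 22G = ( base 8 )1164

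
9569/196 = 48 + 23/28 =48.82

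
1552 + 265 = 1817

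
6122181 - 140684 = 5981497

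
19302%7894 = 3514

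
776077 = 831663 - 55586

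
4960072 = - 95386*( - 52)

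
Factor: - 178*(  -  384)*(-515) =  - 2^8*3^1*5^1*89^1*103^1 = -35201280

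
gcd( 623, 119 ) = 7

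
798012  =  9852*81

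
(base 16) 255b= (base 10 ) 9563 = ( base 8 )22533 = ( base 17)1G19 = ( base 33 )8PQ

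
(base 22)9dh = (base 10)4659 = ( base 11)3556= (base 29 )5fj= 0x1233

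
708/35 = 708/35 = 20.23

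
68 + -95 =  - 27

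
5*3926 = 19630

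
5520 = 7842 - 2322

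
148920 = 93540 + 55380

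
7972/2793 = 2 + 2386/2793 =2.85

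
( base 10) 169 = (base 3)20021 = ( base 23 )78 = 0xA9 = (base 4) 2221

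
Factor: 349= 349^1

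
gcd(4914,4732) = 182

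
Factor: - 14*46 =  - 644 = - 2^2*7^1 *23^1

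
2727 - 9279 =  - 6552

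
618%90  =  78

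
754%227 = 73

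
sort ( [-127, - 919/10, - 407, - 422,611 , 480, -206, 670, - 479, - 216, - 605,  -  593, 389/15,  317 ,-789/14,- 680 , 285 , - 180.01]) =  [ - 680, - 605, - 593, - 479,  -  422 ,-407, - 216, - 206 , - 180.01 , - 127, - 919/10  , - 789/14, 389/15, 285,317, 480, 611, 670]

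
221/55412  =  221/55412 = 0.00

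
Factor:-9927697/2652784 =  - 2^(-4 )  *13^1*23^1*33203^1 * 165799^(-1)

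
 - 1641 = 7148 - 8789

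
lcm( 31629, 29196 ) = 379548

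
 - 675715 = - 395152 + -280563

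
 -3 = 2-5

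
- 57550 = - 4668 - 52882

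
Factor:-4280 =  - 2^3*5^1*107^1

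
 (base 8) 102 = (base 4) 1002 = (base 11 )60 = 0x42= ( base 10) 66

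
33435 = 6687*5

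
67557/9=7506+1/3 = 7506.33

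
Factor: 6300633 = 3^1*389^1*5399^1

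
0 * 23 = 0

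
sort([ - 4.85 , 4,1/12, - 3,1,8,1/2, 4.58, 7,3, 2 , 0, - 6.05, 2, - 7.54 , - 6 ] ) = [ - 7.54, - 6.05, - 6,-4.85,-3, 0  ,  1/12, 1/2, 1  ,  2, 2,3, 4,4.58,  7,  8 ] 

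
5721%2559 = 603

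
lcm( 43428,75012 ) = 825132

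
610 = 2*305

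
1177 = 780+397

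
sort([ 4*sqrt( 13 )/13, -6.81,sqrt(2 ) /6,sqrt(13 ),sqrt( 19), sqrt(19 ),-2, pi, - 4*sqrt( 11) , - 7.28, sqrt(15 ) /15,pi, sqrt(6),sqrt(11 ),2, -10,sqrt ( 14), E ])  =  [ - 4*sqrt(11 ), - 10,  -  7.28,  -  6.81, - 2, sqrt( 2) /6,sqrt(15)/15,4*sqrt(13 ) /13, 2, sqrt (6 ), E, pi , pi, sqrt(11 ), sqrt(13 ), sqrt(14 ), sqrt(19),  sqrt(19) ] 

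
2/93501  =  2/93501= 0.00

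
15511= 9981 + 5530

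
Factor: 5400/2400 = 2^( - 2) * 3^2= 9/4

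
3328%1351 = 626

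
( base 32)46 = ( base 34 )3W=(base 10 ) 134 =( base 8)206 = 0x86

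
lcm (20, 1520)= 1520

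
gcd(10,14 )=2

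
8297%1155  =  212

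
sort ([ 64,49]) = [49,  64]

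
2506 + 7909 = 10415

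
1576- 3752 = -2176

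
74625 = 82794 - 8169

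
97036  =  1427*68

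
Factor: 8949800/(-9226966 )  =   - 2^2*5^2*7^( - 1 ) * 73^1*613^1*659069^( - 1 ) = -4474900/4613483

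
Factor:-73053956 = - 2^2*127^1*143807^1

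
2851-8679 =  - 5828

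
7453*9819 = 73181007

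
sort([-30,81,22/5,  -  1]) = [ - 30, - 1, 22/5,81 ] 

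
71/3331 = 71/3331 = 0.02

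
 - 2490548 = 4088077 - 6578625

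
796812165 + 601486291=1398298456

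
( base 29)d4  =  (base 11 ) 317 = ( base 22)H7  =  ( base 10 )381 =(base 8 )575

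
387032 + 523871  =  910903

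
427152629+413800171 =840952800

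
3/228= 1/76 = 0.01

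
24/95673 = 8/31891 = 0.00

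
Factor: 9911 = 11^1*17^1 *53^1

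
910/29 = 910/29  =  31.38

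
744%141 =39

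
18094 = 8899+9195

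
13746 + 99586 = 113332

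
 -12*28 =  - 336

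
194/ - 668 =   -  1 + 237/334 =- 0.29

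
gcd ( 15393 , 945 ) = 21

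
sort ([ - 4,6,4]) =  [-4,  4,6]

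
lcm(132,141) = 6204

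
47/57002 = 47/57002 = 0.00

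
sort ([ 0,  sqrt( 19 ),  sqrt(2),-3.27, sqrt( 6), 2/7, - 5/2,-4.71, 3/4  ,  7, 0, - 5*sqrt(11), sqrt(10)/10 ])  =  [  -  5*sqrt (11),-4.71, - 3.27,-5/2,0,0,2/7,sqrt (10) /10, 3/4, sqrt( 2 ),sqrt( 6 ),sqrt ( 19),7 ]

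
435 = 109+326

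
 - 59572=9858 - 69430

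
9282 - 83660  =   - 74378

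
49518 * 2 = 99036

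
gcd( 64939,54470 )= 1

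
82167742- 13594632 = 68573110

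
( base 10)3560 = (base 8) 6750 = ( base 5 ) 103220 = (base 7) 13244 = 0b110111101000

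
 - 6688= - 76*88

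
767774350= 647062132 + 120712218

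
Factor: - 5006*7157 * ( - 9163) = 328291432546 = 2^1 * 7^2*11^1 * 17^2*421^1 *2503^1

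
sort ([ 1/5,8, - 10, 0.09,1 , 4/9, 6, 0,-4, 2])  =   [ - 10,-4,  0, 0.09, 1/5,  4/9 , 1,2, 6, 8 ] 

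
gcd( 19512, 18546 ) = 6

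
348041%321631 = 26410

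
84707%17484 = 14771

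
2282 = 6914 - 4632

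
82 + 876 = 958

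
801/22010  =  801/22010 =0.04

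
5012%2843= 2169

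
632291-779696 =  - 147405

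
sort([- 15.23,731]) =[ - 15.23,  731] 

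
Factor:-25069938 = -2^1*3^1 * 1321^1*3163^1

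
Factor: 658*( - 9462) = - 2^2 * 3^1  *  7^1 * 19^1*47^1 * 83^1  =  - 6225996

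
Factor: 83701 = 83701^1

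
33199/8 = 4149+7/8 = 4149.88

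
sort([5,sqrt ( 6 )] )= [sqrt(6 ),5]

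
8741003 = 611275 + 8129728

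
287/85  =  3 + 32/85  =  3.38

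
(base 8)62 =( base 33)1h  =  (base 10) 50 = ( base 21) 28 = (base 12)42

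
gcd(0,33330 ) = 33330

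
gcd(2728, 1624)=8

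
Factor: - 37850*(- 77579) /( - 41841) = -2936365150/41841 = - 2^1*3^( - 2)*5^2*23^1*757^1*  3373^1*4649^( - 1) 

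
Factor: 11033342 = 2^1*467^1*11813^1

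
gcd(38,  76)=38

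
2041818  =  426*4793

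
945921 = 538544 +407377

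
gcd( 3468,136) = 68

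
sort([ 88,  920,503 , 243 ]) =[ 88,243, 503, 920]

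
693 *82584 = 57230712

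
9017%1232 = 393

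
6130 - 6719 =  - 589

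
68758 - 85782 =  - 17024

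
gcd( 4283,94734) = 1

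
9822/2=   4911 = 4911.00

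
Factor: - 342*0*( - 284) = 0 = 0^1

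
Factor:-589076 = -2^2*19^1*23^1 * 337^1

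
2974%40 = 14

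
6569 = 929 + 5640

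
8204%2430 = 914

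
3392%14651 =3392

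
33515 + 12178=45693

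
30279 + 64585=94864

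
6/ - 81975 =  - 1 + 27323/27325 = - 0.00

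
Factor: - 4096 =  - 2^12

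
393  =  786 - 393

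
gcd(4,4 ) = 4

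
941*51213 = 48191433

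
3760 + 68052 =71812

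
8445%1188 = 129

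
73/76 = 73/76 = 0.96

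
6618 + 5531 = 12149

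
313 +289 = 602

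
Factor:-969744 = -2^4 * 3^1*89^1 * 227^1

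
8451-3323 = 5128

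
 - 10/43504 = -5/21752=-0.00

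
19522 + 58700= 78222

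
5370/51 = 105 + 5/17 = 105.29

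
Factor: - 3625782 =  - 2^1*3^1*541^1*1117^1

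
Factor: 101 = 101^1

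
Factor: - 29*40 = -2^3*5^1*29^1 = -1160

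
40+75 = 115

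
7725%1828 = 413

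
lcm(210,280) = 840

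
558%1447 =558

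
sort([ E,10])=[ E , 10] 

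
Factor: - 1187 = -1187^1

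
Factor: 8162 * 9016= 73588592= 2^4*7^3*11^1*23^1*53^1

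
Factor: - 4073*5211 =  - 21224403 = - 3^3*193^1*4073^1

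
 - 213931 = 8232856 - 8446787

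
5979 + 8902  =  14881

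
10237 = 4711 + 5526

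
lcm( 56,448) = 448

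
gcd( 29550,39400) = 9850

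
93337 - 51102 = 42235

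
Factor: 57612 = 2^2*3^1*4801^1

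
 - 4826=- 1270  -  3556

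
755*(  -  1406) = - 1061530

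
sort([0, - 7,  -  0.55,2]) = [ - 7,  -  0.55,0, 2 ]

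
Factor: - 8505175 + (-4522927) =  - 13028102 = - 2^1*6514051^1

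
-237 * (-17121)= 4057677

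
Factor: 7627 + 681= 8308 = 2^2*31^1 * 67^1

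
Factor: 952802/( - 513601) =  - 2^1*11^( - 1)*46691^ (- 1 )*476401^1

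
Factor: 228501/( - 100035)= - 5^( - 1)*7^1*19^(-1 )*31^1 = -217/95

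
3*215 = 645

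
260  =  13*20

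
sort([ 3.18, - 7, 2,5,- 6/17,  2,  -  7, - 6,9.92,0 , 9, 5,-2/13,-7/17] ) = [  -  7, -7 ,-6,-7/17,  -  6/17,  -  2/13, 0,2,  2, 3.18 , 5,5, 9,9.92 ] 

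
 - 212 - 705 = -917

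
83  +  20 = 103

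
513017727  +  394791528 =907809255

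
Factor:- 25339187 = - 25339187^1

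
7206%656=646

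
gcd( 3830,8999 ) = 1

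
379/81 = 379/81  =  4.68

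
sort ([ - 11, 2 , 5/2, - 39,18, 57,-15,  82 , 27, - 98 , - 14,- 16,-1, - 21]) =[ - 98,-39, - 21, - 16, - 15, - 14, - 11, -1 , 2,5/2, 18 , 27, 57, 82 ]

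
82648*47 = 3884456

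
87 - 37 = 50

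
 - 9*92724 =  - 834516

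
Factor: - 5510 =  - 2^1*5^1*19^1*29^1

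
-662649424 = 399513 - 663048937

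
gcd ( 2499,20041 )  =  49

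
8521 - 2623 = 5898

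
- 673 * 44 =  - 29612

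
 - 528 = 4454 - 4982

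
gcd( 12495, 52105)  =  85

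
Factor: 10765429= 10765429^1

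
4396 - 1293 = 3103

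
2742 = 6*457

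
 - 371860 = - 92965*4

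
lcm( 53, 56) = 2968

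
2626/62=42  +  11/31 = 42.35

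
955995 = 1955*489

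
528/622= 264/311 = 0.85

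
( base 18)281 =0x319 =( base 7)2212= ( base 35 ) MN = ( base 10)793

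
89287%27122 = 7921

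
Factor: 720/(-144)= - 5^1= - 5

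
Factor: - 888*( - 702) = 2^4*3^4*13^1*37^1 = 623376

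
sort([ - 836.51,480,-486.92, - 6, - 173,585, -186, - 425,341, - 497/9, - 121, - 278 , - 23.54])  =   [ - 836.51, -486.92, - 425, - 278, - 186 ,  -  173 ,-121, - 497/9, - 23.54, - 6,341, 480, 585] 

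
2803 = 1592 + 1211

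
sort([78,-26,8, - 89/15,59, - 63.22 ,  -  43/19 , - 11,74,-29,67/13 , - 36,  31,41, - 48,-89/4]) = [ - 63.22, - 48,  -  36, - 29,- 26, - 89/4, - 11, - 89/15, - 43/19,67/13,8,31 , 41,59, 74, 78]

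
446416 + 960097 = 1406513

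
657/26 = 657/26 = 25.27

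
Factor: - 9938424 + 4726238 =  - 5212186 = - 2^1*7^1 * 372299^1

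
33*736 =24288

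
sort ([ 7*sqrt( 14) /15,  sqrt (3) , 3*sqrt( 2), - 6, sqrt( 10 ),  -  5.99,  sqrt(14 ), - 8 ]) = [ - 8, - 6,-5.99,sqrt (3 ), 7*sqrt(14 )/15, sqrt( 10),sqrt( 14 ),3*sqrt( 2) ]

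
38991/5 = 38991/5  =  7798.20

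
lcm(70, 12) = 420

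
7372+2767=10139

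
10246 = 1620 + 8626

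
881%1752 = 881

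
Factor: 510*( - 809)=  - 2^1*3^1*5^1*17^1*809^1 = - 412590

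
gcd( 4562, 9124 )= 4562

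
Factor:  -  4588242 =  - 2^1*3^1*401^1* 1907^1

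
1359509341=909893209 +449616132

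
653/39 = 653/39 = 16.74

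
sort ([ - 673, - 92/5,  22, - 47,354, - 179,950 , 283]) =[ - 673, - 179,- 47, - 92/5,22,283,354,950 ]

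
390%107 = 69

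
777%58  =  23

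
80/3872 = 5/242 = 0.02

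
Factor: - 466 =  - 2^1*233^1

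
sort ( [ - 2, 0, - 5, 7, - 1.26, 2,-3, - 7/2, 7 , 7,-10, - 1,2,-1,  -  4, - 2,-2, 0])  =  [-10,-5,-4,- 7/2, - 3, -2,  -  2,  -  2, - 1.26, - 1, - 1,0, 0  ,  2, 2,7, 7,  7]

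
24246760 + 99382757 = 123629517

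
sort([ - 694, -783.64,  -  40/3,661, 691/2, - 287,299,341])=[ - 783.64, - 694  , - 287, - 40/3,299,341,691/2,661]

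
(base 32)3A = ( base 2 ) 1101010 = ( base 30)3g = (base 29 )3j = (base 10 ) 106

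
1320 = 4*330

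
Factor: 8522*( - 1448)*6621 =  - 2^4*3^1*181^1*2207^1*4261^1 = -  81702186576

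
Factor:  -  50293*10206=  - 513290358 = -  2^1*3^6*  7^1*19^1*2647^1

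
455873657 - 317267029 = 138606628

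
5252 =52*101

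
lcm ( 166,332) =332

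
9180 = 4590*2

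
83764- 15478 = 68286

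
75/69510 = 5/4634 =0.00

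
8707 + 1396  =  10103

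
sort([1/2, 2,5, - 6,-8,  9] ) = [ - 8,-6,1/2,2, 5,9 ] 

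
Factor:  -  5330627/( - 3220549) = 37^1 * 144071^1*3220549^ ( - 1 )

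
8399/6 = 1399 + 5/6 = 1399.83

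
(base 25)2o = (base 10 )74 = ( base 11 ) 68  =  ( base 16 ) 4A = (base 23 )35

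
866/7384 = 433/3692 = 0.12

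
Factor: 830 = 2^1* 5^1*83^1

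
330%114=102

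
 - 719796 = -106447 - 613349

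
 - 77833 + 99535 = 21702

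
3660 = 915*4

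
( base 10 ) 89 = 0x59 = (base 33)2n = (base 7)155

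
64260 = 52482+11778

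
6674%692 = 446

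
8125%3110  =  1905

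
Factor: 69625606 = 2^1*1831^1*19013^1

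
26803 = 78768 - 51965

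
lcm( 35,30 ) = 210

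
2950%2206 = 744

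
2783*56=155848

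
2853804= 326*8754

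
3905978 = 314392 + 3591586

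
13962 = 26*537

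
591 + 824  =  1415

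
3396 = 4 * 849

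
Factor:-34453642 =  - 2^1 * 173^1*99577^1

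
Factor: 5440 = 2^6*5^1*17^1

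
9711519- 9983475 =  - 271956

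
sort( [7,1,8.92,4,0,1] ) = [0,1, 1, 4,  7,8.92]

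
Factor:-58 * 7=-406 = - 2^1*7^1*29^1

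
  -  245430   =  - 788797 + 543367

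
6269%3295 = 2974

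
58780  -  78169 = -19389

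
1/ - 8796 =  - 1/8796= -0.00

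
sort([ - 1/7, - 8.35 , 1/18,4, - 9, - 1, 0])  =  [ - 9,  -  8.35, - 1, - 1/7, 0, 1/18,4 ] 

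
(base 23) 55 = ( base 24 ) 50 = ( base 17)71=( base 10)120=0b1111000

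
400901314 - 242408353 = 158492961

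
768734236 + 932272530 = 1701006766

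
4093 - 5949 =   -  1856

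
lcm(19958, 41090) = 698530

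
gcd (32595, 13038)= 6519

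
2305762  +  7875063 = 10180825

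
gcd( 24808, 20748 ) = 28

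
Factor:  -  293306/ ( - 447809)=2^1 * 13^1 *29^1 * 389^1*431^ (-1 )* 1039^( - 1)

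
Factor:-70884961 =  - 7^1 * 29^1 *349187^1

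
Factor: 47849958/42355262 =3^2*13^1*17^ ( - 2)*127^(-1)*577^(  -  1 )*204487^1 = 23924979/21177631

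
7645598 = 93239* 82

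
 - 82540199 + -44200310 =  - 126740509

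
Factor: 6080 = 2^6*5^1*19^1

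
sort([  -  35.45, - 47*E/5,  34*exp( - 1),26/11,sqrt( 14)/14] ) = [ - 35.45,  -  47*  E/5, sqrt(14) /14, 26/11 , 34*exp(  -  1) ] 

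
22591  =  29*779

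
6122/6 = 1020 + 1/3 = 1020.33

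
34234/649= 34234/649 = 52.75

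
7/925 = 7/925 = 0.01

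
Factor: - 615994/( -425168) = 2^ ( - 3)*479^1*643^1  *26573^( - 1 ) = 307997/212584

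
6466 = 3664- - 2802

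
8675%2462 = 1289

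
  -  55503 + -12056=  - 67559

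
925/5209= 925/5209 = 0.18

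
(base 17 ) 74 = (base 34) 3l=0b1111011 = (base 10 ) 123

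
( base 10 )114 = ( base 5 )424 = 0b1110010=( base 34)3C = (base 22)54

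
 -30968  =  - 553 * 56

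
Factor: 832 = 2^6*13^1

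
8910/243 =36+ 2/3= 36.67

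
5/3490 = 1/698 = 0.00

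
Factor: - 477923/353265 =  -3^( - 1)*5^(- 1 )*11^ ( - 1 ) * 229^1*2087^1*2141^( - 1) 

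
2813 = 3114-301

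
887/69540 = 887/69540 = 0.01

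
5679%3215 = 2464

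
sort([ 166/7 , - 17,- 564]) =[  -  564, - 17, 166/7]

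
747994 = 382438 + 365556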